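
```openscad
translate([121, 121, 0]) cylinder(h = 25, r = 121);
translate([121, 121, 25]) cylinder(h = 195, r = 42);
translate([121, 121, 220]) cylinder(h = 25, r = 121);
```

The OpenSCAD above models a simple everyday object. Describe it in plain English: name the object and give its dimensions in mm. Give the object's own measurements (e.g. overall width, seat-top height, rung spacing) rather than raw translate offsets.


A spool: two coaxial disc flanges of radius 121 mm and thickness 25 mm, joined by a core cylinder of radius 42 mm and height 195 mm. The lower flange rests on z = 0 and the three cylinders share a vertical axis.


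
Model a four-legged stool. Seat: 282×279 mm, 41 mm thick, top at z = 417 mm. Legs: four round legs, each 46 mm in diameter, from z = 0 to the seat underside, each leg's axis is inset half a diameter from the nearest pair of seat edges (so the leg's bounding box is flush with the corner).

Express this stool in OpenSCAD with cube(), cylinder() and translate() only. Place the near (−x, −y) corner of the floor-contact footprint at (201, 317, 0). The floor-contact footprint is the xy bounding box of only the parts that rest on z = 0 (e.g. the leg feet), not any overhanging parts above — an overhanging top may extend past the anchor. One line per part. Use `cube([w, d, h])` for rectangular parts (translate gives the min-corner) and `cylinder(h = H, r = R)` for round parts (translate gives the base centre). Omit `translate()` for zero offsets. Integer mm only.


// leg_h = 417 - 41 = 376
translate([201, 317, 376]) cube([282, 279, 41]);
translate([224, 340, 0]) cylinder(h = 376, r = 23);
translate([460, 340, 0]) cylinder(h = 376, r = 23);
translate([224, 573, 0]) cylinder(h = 376, r = 23);
translate([460, 573, 0]) cylinder(h = 376, r = 23);


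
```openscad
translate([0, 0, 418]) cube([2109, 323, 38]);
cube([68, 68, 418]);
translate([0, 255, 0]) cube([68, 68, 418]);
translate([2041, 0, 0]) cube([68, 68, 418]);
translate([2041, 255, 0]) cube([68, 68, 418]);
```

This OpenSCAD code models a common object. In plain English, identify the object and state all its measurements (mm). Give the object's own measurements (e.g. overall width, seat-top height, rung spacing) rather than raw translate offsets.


A long wooden bench with a 2109 mm (x) × 323 mm (y) seat, 38 mm thick, its top surface 456 mm above the floor. Four 68 mm square legs at the seat corners, flush with the edges, run from z = 0 to the seat underside.


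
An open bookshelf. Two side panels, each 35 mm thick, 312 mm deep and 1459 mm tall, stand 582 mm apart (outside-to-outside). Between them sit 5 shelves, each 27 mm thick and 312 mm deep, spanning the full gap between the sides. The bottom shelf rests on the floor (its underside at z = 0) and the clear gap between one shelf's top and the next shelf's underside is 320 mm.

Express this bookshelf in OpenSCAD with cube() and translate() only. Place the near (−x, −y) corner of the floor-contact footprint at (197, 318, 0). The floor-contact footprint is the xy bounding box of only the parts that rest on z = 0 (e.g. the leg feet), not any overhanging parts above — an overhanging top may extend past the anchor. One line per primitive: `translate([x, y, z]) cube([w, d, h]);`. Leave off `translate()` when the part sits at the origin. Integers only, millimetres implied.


translate([197, 318, 0]) cube([35, 312, 1459]);
translate([744, 318, 0]) cube([35, 312, 1459]);
translate([232, 318, 0]) cube([512, 312, 27]);
translate([232, 318, 347]) cube([512, 312, 27]);
translate([232, 318, 694]) cube([512, 312, 27]);
translate([232, 318, 1041]) cube([512, 312, 27]);
translate([232, 318, 1388]) cube([512, 312, 27]);


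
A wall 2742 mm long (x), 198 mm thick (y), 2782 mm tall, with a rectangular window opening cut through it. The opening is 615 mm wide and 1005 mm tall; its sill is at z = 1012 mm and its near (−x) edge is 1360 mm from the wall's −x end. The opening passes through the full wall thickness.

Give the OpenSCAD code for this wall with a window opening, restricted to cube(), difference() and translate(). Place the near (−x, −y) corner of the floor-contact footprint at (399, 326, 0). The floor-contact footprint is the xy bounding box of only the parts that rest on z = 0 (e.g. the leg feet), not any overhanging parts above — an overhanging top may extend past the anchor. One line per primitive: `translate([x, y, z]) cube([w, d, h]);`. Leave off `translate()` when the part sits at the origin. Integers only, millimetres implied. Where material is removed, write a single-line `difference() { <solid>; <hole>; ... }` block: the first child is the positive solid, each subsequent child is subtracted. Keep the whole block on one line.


difference() { translate([399, 326, 0]) cube([2742, 198, 2782]); translate([1759, 326, 1012]) cube([615, 198, 1005]); }


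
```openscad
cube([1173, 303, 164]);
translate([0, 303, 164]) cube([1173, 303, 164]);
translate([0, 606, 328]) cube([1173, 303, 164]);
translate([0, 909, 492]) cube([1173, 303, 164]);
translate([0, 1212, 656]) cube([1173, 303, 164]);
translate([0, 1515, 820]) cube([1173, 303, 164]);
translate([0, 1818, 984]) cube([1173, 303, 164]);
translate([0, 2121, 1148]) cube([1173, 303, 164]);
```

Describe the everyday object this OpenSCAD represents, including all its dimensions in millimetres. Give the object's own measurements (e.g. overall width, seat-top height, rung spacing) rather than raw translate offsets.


A straight staircase of 8 solid steps. Each step is 1173 mm wide (x), 303 mm deep (y, the going) and 164 mm tall (the rise). The first step rests on the floor; each subsequent step sits one going further in +y and one rise higher in +z, directly behind and above the previous step with no overlap.


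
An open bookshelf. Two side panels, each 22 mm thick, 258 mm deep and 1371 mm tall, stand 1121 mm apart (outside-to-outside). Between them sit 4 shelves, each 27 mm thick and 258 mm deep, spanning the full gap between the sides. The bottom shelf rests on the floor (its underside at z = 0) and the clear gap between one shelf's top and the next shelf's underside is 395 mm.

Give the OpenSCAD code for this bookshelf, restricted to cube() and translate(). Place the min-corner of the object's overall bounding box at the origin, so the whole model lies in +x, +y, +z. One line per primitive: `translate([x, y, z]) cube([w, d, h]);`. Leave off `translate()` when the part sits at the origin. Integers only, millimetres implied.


cube([22, 258, 1371]);
translate([1099, 0, 0]) cube([22, 258, 1371]);
translate([22, 0, 0]) cube([1077, 258, 27]);
translate([22, 0, 422]) cube([1077, 258, 27]);
translate([22, 0, 844]) cube([1077, 258, 27]);
translate([22, 0, 1266]) cube([1077, 258, 27]);


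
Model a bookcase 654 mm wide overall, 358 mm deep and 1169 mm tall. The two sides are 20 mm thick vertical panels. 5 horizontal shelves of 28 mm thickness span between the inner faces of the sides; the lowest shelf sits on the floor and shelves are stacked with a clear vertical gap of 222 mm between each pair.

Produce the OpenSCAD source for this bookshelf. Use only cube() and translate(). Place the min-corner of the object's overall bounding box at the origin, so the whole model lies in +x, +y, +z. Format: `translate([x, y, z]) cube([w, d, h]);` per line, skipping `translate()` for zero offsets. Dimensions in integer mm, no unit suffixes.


cube([20, 358, 1169]);
translate([634, 0, 0]) cube([20, 358, 1169]);
translate([20, 0, 0]) cube([614, 358, 28]);
translate([20, 0, 250]) cube([614, 358, 28]);
translate([20, 0, 500]) cube([614, 358, 28]);
translate([20, 0, 750]) cube([614, 358, 28]);
translate([20, 0, 1000]) cube([614, 358, 28]);


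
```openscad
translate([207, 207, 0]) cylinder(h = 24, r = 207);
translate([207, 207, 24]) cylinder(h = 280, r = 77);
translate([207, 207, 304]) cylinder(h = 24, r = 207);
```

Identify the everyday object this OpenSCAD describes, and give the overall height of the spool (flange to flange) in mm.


A spool. The overall height is 328 mm.

Three coaxial cylinders, large–small–large — a spool. Two 24 mm flanges and a 280 mm core give 24 + 280 + 24 = 328 mm.


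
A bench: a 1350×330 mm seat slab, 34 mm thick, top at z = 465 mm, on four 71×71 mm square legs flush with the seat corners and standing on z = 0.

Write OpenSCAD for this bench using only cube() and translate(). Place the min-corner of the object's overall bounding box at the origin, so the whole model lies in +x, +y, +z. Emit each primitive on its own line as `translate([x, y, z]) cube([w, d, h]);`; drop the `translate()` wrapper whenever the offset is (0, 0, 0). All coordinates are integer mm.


// leg_h = 465 − 34 = 431
translate([0, 0, 431]) cube([1350, 330, 34]);
cube([71, 71, 431]);
translate([0, 259, 0]) cube([71, 71, 431]);
translate([1279, 0, 0]) cube([71, 71, 431]);
translate([1279, 259, 0]) cube([71, 71, 431]);


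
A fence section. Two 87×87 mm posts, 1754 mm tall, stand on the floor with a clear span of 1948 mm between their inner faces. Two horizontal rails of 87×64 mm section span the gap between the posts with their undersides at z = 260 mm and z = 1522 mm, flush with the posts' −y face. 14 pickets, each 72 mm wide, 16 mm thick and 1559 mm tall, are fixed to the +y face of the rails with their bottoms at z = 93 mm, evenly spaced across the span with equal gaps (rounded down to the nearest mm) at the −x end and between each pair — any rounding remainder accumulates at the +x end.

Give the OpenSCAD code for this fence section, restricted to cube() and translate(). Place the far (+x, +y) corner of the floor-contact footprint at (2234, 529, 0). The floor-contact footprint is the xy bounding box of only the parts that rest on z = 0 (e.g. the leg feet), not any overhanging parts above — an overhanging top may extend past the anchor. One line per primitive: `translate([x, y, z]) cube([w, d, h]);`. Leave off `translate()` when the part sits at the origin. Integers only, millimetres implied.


translate([112, 442, 0]) cube([87, 87, 1754]);
translate([2147, 442, 0]) cube([87, 87, 1754]);
translate([199, 442, 260]) cube([1948, 87, 64]);
translate([199, 442, 1522]) cube([1948, 87, 64]);
translate([261, 529, 93]) cube([72, 16, 1559]);
translate([395, 529, 93]) cube([72, 16, 1559]);
translate([529, 529, 93]) cube([72, 16, 1559]);
translate([663, 529, 93]) cube([72, 16, 1559]);
translate([797, 529, 93]) cube([72, 16, 1559]);
translate([931, 529, 93]) cube([72, 16, 1559]);
translate([1065, 529, 93]) cube([72, 16, 1559]);
translate([1199, 529, 93]) cube([72, 16, 1559]);
translate([1333, 529, 93]) cube([72, 16, 1559]);
translate([1467, 529, 93]) cube([72, 16, 1559]);
translate([1601, 529, 93]) cube([72, 16, 1559]);
translate([1735, 529, 93]) cube([72, 16, 1559]);
translate([1869, 529, 93]) cube([72, 16, 1559]);
translate([2003, 529, 93]) cube([72, 16, 1559]);


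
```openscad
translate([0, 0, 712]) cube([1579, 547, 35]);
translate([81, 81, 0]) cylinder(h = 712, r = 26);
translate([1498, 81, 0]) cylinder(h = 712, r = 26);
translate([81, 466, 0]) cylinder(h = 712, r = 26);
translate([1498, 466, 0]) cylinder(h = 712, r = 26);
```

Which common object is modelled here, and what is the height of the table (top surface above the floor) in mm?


A table. The table height is 747 mm.

A 1579×547×35 slab sits at z = 712 on four Ø52 mm round legs — a table. The top surface is at 712 + 35 = 747 mm.


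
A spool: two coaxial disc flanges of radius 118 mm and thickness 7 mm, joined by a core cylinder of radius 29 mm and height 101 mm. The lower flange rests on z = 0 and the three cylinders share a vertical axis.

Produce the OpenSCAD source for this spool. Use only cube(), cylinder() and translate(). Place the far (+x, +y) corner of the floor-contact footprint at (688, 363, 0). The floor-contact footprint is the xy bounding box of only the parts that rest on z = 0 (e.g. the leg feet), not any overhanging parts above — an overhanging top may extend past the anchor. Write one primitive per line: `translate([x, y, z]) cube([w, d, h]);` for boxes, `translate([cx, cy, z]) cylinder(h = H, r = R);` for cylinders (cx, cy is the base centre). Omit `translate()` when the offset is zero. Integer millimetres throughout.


translate([570, 245, 0]) cylinder(h = 7, r = 118);
translate([570, 245, 7]) cylinder(h = 101, r = 29);
translate([570, 245, 108]) cylinder(h = 7, r = 118);


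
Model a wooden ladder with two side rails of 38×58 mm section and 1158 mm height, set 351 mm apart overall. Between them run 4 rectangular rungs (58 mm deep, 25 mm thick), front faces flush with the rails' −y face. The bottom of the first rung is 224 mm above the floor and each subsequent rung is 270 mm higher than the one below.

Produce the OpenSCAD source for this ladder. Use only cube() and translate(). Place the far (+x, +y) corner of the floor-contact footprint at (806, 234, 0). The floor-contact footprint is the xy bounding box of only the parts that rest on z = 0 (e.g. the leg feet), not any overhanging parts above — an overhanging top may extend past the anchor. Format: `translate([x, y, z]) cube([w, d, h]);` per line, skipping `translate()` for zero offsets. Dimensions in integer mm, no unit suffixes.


translate([455, 176, 0]) cube([38, 58, 1158]);
translate([768, 176, 0]) cube([38, 58, 1158]);
translate([493, 176, 224]) cube([275, 58, 25]);
translate([493, 176, 494]) cube([275, 58, 25]);
translate([493, 176, 764]) cube([275, 58, 25]);
translate([493, 176, 1034]) cube([275, 58, 25]);


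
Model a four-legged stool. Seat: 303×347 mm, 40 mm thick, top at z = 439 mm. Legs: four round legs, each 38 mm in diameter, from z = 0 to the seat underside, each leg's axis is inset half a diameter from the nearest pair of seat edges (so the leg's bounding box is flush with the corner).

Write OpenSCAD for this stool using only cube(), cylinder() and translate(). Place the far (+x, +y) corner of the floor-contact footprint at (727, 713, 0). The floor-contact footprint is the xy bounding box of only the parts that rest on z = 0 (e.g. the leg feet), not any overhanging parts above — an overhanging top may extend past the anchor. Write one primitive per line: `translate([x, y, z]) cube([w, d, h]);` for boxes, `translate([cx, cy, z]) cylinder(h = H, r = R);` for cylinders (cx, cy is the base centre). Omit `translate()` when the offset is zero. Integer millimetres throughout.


translate([424, 366, 399]) cube([303, 347, 40]);
translate([443, 385, 0]) cylinder(h = 399, r = 19);
translate([708, 385, 0]) cylinder(h = 399, r = 19);
translate([443, 694, 0]) cylinder(h = 399, r = 19);
translate([708, 694, 0]) cylinder(h = 399, r = 19);


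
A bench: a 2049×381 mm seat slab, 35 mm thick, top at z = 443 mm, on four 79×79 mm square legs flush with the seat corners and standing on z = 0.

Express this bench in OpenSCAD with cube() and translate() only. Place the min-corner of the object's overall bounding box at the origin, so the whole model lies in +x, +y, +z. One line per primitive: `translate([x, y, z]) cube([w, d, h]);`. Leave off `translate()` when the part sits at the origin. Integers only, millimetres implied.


translate([0, 0, 408]) cube([2049, 381, 35]);
cube([79, 79, 408]);
translate([0, 302, 0]) cube([79, 79, 408]);
translate([1970, 0, 0]) cube([79, 79, 408]);
translate([1970, 302, 0]) cube([79, 79, 408]);


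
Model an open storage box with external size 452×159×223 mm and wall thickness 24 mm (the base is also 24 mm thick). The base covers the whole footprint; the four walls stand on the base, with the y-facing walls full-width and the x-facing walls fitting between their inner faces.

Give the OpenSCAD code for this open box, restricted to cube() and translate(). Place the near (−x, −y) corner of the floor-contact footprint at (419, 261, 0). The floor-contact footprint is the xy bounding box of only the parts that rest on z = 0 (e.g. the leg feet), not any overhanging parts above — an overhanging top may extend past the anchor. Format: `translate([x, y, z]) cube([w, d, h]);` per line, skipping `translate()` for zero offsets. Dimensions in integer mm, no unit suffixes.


translate([419, 261, 0]) cube([452, 159, 24]);
translate([419, 261, 24]) cube([452, 24, 199]);
translate([419, 396, 24]) cube([452, 24, 199]);
translate([419, 285, 24]) cube([24, 111, 199]);
translate([847, 285, 24]) cube([24, 111, 199]);


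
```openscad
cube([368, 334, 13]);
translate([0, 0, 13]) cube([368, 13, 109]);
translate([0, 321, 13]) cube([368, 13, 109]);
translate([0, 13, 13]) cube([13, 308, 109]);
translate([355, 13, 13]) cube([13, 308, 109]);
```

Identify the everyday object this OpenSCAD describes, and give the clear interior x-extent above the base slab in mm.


An open box. The internal width is 342 mm.

A 368×334 base slab with four walls standing on it — an open box. The base is 368 mm wide and the walls are 13 mm thick, so the internal width is 368 − 2 × 13 = 342 mm.


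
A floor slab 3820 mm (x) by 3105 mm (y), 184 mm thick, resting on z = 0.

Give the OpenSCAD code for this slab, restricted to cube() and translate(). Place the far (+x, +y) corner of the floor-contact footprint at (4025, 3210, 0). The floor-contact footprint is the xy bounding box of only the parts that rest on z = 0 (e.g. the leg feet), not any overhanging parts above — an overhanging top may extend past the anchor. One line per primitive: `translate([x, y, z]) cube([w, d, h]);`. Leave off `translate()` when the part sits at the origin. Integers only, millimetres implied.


translate([205, 105, 0]) cube([3820, 3105, 184]);


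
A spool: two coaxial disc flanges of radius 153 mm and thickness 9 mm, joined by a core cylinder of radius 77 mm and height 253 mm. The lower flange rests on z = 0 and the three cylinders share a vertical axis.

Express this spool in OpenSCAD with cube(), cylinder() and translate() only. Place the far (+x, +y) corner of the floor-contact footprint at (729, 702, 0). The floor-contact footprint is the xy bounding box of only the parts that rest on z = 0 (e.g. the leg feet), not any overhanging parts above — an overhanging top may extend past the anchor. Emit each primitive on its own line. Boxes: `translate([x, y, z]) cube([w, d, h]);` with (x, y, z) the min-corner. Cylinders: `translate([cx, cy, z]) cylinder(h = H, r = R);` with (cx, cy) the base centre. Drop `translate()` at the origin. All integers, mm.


translate([576, 549, 0]) cylinder(h = 9, r = 153);
translate([576, 549, 9]) cylinder(h = 253, r = 77);
translate([576, 549, 262]) cylinder(h = 9, r = 153);


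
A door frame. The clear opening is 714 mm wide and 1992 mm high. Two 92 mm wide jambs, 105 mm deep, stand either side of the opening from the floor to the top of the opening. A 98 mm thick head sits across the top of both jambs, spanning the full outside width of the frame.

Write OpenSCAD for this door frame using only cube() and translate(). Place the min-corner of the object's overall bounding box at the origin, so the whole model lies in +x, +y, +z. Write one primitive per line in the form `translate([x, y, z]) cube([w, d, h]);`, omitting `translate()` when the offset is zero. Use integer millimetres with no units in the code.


cube([92, 105, 1992]);
translate([806, 0, 0]) cube([92, 105, 1992]);
translate([0, 0, 1992]) cube([898, 105, 98]);


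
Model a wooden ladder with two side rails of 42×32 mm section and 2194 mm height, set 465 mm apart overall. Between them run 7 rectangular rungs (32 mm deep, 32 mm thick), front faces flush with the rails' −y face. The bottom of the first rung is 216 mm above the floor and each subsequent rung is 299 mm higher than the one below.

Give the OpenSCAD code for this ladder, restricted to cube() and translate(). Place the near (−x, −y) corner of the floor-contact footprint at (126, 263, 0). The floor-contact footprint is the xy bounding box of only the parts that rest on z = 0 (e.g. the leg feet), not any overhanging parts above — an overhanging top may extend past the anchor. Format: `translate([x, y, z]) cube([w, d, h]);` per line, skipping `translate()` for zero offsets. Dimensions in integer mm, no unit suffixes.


translate([126, 263, 0]) cube([42, 32, 2194]);
translate([549, 263, 0]) cube([42, 32, 2194]);
translate([168, 263, 216]) cube([381, 32, 32]);
translate([168, 263, 515]) cube([381, 32, 32]);
translate([168, 263, 814]) cube([381, 32, 32]);
translate([168, 263, 1113]) cube([381, 32, 32]);
translate([168, 263, 1412]) cube([381, 32, 32]);
translate([168, 263, 1711]) cube([381, 32, 32]);
translate([168, 263, 2010]) cube([381, 32, 32]);


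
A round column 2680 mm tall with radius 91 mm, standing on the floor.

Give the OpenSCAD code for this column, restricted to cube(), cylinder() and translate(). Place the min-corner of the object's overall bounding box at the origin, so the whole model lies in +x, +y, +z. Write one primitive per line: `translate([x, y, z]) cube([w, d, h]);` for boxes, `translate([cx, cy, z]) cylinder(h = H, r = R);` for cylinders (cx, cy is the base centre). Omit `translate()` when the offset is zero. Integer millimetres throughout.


translate([91, 91, 0]) cylinder(h = 2680, r = 91);


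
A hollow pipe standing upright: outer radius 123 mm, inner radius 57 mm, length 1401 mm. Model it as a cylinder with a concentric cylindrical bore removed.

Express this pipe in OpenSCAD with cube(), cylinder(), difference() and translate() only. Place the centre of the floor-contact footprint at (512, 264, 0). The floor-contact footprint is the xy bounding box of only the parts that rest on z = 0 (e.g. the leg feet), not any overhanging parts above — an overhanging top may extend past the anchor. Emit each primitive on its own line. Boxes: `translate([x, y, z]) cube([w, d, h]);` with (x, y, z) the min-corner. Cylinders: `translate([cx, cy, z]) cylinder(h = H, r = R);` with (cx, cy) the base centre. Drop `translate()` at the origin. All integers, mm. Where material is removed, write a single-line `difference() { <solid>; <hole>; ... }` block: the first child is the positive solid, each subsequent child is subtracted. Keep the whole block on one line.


difference() { translate([512, 264, 0]) cylinder(h = 1401, r = 123); translate([512, 264, 0]) cylinder(h = 1401, r = 57); }


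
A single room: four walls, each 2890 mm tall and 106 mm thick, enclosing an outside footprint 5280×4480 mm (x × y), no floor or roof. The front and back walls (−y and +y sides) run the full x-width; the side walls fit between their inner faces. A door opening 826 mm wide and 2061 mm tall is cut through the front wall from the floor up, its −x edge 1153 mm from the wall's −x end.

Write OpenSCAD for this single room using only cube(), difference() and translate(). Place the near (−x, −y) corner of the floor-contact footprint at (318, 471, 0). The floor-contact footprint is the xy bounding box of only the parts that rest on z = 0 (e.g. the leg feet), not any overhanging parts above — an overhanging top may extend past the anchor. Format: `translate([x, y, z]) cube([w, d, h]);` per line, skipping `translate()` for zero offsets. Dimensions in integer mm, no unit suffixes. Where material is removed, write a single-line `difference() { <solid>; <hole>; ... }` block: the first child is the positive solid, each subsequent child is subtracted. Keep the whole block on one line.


difference() { translate([318, 471, 0]) cube([5280, 106, 2890]); translate([1471, 471, 0]) cube([826, 106, 2061]); }
translate([318, 4845, 0]) cube([5280, 106, 2890]);
translate([318, 577, 0]) cube([106, 4268, 2890]);
translate([5492, 577, 0]) cube([106, 4268, 2890]);


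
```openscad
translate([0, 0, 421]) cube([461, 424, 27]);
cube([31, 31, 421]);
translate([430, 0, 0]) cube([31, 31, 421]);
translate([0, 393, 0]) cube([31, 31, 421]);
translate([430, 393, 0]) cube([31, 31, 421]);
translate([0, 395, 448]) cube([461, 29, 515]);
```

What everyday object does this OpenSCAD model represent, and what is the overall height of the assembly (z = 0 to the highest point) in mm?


A chair. The overall height is 963 mm.

A slab on four corner posts with a tall panel at the back — a chair. The seat slab sits at z = 421 with thickness 27, and the 515 mm backrest starts at the seat top, so the overall height is 421 + 27 + 515 = 963 mm.


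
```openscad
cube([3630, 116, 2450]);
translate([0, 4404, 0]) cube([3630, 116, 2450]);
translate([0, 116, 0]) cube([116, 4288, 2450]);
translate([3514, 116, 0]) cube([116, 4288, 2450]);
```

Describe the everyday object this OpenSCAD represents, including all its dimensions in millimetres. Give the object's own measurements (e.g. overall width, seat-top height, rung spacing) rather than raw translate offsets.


The wall frame of a small rectangular building: four walls, each 2450 mm tall and 116 mm thick, enclosing a footprint 3630 mm (x) by 4520 mm (y) outside-to-outside, with no floor or roof. The front and back walls (the −y and +y sides) span the full width; the two side walls fit between them.


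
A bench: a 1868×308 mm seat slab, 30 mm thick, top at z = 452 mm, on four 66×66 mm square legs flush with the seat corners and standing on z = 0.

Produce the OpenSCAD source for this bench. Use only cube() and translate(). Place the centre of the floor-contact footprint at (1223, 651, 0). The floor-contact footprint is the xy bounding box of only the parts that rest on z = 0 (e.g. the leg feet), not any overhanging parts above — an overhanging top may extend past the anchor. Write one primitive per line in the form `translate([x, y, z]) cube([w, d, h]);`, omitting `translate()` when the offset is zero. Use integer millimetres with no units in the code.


translate([289, 497, 422]) cube([1868, 308, 30]);
translate([289, 497, 0]) cube([66, 66, 422]);
translate([289, 739, 0]) cube([66, 66, 422]);
translate([2091, 497, 0]) cube([66, 66, 422]);
translate([2091, 739, 0]) cube([66, 66, 422]);


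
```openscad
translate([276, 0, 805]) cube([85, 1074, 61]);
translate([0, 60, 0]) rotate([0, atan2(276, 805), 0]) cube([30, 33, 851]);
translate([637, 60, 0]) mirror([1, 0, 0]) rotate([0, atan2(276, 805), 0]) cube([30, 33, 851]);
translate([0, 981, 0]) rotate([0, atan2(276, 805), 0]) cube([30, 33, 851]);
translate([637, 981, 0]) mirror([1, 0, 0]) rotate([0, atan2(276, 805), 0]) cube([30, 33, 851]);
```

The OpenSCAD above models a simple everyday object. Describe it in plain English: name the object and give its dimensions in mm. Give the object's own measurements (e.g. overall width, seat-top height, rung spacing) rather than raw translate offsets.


A sawhorse. A 85×1074×61 mm beam (x, y, z) sits on two A-frame leg pairs. Each pair is two raked legs of 30×33 mm section (33 mm along y) splaying symmetrically in x. Each leg rises 805 mm vertically over 276 mm of horizontal reach and is 851 mm long along its own axis. Every leg's outer bottom edge rests on the floor and its outer top edge meets a bottom edge of the beam — the left legs (tilting toward +x) meet the beam's −x bottom edge, the right legs (their mirror images, tilting toward −x) meet its +x bottom edge — so the leg tops tuck under the beam, the beam's underside is 805 mm above the floor, and the feet are 637 mm apart outside-to-outside with the beam centred between them. The two leg pairs are set in 60 mm from either end of the beam.


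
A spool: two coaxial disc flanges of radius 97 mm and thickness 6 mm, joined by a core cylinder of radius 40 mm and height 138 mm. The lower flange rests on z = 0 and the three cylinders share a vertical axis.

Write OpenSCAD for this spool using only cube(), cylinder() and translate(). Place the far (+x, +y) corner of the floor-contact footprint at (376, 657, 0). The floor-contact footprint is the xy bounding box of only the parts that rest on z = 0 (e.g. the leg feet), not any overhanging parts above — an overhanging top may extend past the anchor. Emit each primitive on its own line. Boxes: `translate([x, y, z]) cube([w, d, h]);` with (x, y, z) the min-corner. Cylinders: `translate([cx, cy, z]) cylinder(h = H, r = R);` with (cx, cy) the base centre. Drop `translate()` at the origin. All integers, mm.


translate([279, 560, 0]) cylinder(h = 6, r = 97);
translate([279, 560, 6]) cylinder(h = 138, r = 40);
translate([279, 560, 144]) cylinder(h = 6, r = 97);


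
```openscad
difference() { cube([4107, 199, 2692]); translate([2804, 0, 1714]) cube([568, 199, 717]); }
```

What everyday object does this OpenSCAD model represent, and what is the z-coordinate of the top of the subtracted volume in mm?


A wall with a window opening. The window head height is 2431 mm.

A wall with a rectangular opening subtracted — a window. Sill at z = 1714, opening 717 mm tall, so the head is at 1714 + 717 = 2431 mm.


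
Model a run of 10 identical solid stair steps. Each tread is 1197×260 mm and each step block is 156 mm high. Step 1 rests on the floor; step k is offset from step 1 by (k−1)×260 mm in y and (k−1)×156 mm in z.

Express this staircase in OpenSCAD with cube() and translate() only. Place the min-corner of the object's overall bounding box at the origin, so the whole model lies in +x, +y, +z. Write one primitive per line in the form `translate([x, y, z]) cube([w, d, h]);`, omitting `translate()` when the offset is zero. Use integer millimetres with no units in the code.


cube([1197, 260, 156]);
translate([0, 260, 156]) cube([1197, 260, 156]);
translate([0, 520, 312]) cube([1197, 260, 156]);
translate([0, 780, 468]) cube([1197, 260, 156]);
translate([0, 1040, 624]) cube([1197, 260, 156]);
translate([0, 1300, 780]) cube([1197, 260, 156]);
translate([0, 1560, 936]) cube([1197, 260, 156]);
translate([0, 1820, 1092]) cube([1197, 260, 156]);
translate([0, 2080, 1248]) cube([1197, 260, 156]);
translate([0, 2340, 1404]) cube([1197, 260, 156]);


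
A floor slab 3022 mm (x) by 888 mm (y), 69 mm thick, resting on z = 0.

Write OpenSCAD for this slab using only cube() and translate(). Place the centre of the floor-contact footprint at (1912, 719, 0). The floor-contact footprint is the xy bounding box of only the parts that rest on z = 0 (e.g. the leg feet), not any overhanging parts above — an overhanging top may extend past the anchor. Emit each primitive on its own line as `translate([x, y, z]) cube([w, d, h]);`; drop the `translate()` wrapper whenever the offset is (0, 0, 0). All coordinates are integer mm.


translate([401, 275, 0]) cube([3022, 888, 69]);


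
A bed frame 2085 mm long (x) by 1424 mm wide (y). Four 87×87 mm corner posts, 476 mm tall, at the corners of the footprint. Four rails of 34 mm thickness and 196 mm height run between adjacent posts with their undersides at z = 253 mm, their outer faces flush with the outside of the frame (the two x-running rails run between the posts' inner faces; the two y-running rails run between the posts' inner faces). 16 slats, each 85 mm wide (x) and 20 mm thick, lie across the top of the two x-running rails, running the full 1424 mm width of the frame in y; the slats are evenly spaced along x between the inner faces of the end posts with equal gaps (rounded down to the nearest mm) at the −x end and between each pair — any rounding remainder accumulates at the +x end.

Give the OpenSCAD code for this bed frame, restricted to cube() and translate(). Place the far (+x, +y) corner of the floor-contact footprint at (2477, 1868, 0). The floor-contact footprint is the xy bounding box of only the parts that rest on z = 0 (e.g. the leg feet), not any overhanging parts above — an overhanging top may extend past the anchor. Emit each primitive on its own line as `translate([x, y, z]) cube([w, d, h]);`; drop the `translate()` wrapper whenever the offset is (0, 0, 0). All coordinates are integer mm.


translate([392, 444, 0]) cube([87, 87, 476]);
translate([392, 1781, 0]) cube([87, 87, 476]);
translate([2390, 444, 0]) cube([87, 87, 476]);
translate([2390, 1781, 0]) cube([87, 87, 476]);
translate([479, 444, 253]) cube([1911, 34, 196]);
translate([479, 1834, 253]) cube([1911, 34, 196]);
translate([392, 531, 253]) cube([34, 1250, 196]);
translate([2443, 531, 253]) cube([34, 1250, 196]);
translate([511, 444, 449]) cube([85, 1424, 20]);
translate([628, 444, 449]) cube([85, 1424, 20]);
translate([745, 444, 449]) cube([85, 1424, 20]);
translate([862, 444, 449]) cube([85, 1424, 20]);
translate([979, 444, 449]) cube([85, 1424, 20]);
translate([1096, 444, 449]) cube([85, 1424, 20]);
translate([1213, 444, 449]) cube([85, 1424, 20]);
translate([1330, 444, 449]) cube([85, 1424, 20]);
translate([1447, 444, 449]) cube([85, 1424, 20]);
translate([1564, 444, 449]) cube([85, 1424, 20]);
translate([1681, 444, 449]) cube([85, 1424, 20]);
translate([1798, 444, 449]) cube([85, 1424, 20]);
translate([1915, 444, 449]) cube([85, 1424, 20]);
translate([2032, 444, 449]) cube([85, 1424, 20]);
translate([2149, 444, 449]) cube([85, 1424, 20]);
translate([2266, 444, 449]) cube([85, 1424, 20]);


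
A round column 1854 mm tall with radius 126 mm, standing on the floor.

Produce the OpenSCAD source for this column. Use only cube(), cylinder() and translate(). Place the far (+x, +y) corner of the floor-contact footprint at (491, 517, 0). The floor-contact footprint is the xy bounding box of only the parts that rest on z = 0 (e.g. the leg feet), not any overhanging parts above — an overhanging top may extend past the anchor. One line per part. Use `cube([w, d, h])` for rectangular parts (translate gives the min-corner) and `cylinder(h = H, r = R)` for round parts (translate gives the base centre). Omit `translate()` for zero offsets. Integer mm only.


translate([365, 391, 0]) cylinder(h = 1854, r = 126);


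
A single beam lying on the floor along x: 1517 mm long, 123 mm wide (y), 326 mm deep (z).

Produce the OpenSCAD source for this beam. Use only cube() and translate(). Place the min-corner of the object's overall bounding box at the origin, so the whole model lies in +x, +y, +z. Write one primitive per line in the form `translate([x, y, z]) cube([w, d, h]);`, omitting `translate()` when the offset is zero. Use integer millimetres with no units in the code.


cube([1517, 123, 326]);


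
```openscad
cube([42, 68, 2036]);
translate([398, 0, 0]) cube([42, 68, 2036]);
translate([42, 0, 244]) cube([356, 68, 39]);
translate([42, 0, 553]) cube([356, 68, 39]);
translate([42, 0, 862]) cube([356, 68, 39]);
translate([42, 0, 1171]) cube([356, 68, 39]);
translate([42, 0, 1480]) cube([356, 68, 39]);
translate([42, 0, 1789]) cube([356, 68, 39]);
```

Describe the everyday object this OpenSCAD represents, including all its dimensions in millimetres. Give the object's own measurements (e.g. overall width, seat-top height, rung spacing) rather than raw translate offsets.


A straight ladder. Two 42×68 mm vertical rails, 2036 mm tall, stand 440 mm apart (outside-to-outside) with their front faces coplanar on the −y side. 6 rungs, each 68 mm deep and 39 mm tall, span between the inner faces of the rails, front faces flush with the rails. The lowest rung's underside is at z = 244 mm and rungs are spaced 309 mm apart (underside to underside).


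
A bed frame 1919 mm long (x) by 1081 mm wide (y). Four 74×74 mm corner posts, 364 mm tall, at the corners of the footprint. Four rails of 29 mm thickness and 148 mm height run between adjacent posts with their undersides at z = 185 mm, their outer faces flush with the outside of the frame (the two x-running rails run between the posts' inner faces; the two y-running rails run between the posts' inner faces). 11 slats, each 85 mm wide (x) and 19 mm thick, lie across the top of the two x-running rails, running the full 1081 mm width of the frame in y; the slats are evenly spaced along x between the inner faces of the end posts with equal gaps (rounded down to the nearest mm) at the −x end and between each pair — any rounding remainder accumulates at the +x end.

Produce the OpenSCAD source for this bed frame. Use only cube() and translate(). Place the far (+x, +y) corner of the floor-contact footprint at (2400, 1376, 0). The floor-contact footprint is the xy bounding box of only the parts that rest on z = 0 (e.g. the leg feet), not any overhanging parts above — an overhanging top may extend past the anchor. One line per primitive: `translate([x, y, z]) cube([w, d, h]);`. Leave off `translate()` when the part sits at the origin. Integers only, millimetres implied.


translate([481, 295, 0]) cube([74, 74, 364]);
translate([481, 1302, 0]) cube([74, 74, 364]);
translate([2326, 295, 0]) cube([74, 74, 364]);
translate([2326, 1302, 0]) cube([74, 74, 364]);
translate([555, 295, 185]) cube([1771, 29, 148]);
translate([555, 1347, 185]) cube([1771, 29, 148]);
translate([481, 369, 185]) cube([29, 933, 148]);
translate([2371, 369, 185]) cube([29, 933, 148]);
translate([624, 295, 333]) cube([85, 1081, 19]);
translate([778, 295, 333]) cube([85, 1081, 19]);
translate([932, 295, 333]) cube([85, 1081, 19]);
translate([1086, 295, 333]) cube([85, 1081, 19]);
translate([1240, 295, 333]) cube([85, 1081, 19]);
translate([1394, 295, 333]) cube([85, 1081, 19]);
translate([1548, 295, 333]) cube([85, 1081, 19]);
translate([1702, 295, 333]) cube([85, 1081, 19]);
translate([1856, 295, 333]) cube([85, 1081, 19]);
translate([2010, 295, 333]) cube([85, 1081, 19]);
translate([2164, 295, 333]) cube([85, 1081, 19]);


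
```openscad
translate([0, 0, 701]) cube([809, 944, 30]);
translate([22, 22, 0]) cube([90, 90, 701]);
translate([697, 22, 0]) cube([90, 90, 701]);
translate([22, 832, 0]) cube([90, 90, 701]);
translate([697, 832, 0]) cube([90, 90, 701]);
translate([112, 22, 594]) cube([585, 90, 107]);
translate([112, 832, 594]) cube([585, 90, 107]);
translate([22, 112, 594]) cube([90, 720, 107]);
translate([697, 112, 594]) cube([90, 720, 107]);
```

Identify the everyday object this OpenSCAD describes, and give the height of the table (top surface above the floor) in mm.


A table. The table height is 731 mm.

A 809×944×30 slab sits at z = 701 on four 90 mm square posts — a table. The top surface is at 701 + 30 = 731 mm.


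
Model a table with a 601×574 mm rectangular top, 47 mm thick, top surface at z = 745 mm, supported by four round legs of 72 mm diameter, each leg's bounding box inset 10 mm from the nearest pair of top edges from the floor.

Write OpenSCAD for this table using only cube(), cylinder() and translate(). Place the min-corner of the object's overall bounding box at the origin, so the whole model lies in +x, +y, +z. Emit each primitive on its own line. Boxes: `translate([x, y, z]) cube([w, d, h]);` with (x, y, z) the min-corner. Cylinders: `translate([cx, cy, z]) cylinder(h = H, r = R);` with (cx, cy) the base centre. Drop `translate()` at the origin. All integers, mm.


translate([0, 0, 698]) cube([601, 574, 47]);
translate([46, 46, 0]) cylinder(h = 698, r = 36);
translate([555, 46, 0]) cylinder(h = 698, r = 36);
translate([46, 528, 0]) cylinder(h = 698, r = 36);
translate([555, 528, 0]) cylinder(h = 698, r = 36);


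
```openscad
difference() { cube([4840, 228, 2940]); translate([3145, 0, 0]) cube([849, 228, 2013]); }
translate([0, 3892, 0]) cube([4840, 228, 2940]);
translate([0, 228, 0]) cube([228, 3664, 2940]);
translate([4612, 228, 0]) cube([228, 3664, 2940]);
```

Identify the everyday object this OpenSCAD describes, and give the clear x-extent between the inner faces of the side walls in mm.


A single room. The interior width is 4384 mm.

Four walls enclosing a rectangle with a door in the front wall — a room. Outside width 4840 minus two 228 mm walls gives 4384 mm.


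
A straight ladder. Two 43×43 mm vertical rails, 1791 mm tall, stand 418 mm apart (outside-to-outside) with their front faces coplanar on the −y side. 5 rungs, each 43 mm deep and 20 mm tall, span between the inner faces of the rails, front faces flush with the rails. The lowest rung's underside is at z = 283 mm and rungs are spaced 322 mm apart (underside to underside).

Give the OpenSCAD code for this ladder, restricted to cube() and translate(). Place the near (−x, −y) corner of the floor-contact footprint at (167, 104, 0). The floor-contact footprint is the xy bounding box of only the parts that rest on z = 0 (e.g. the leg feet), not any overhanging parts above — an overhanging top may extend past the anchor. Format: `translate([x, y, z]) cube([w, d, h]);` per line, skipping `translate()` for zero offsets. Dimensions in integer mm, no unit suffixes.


translate([167, 104, 0]) cube([43, 43, 1791]);
translate([542, 104, 0]) cube([43, 43, 1791]);
translate([210, 104, 283]) cube([332, 43, 20]);
translate([210, 104, 605]) cube([332, 43, 20]);
translate([210, 104, 927]) cube([332, 43, 20]);
translate([210, 104, 1249]) cube([332, 43, 20]);
translate([210, 104, 1571]) cube([332, 43, 20]);
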